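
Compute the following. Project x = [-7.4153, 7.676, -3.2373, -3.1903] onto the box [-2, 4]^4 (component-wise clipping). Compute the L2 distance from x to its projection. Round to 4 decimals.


Project each component onto [-2, 4].
clip(-7.4153) = -2.0, clip(7.676) = 4.0, clip(-3.2373) = -2.0, clip(-3.1903) = -2.0
Projection = [-2.0, 4.0, -2.0, -2.0]
Squared diffs: [29.3255, 13.513, 1.5309, 1.4168]
Distance = sqrt(45.7862) = 6.7665


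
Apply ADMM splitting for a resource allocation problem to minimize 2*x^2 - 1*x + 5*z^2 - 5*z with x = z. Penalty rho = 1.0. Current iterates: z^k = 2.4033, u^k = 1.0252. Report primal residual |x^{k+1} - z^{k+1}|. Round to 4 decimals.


ADMM iteration with rho = 1.0, z^k = 2.4033, u^k = 1.0252
Step 1: x-update.
Minimize 2*x^2 - 1*x + (1.0/2)*(x - 2.4033 + 1.0252)^2
FOC: (2*2 + 1.0)*x = 1 + 1.0*(2.4033 - 1.0252)
x^{k+1} = 0.4756
Step 2: z-update.
Minimize 5*z^2 - 5*z + (1.0/2)*(0.4756 - z + 1.0252)^2
FOC: (2*5 + 1.0)*z = 5 + 1.0*(0.4756 + 1.0252)
z^{k+1} = 0.591
Step 3: u-update.
u^{k+1} = 1.0252 + 0.4756 - 0.591 = 0.9098
Step 4: Primal residual = |0.4756 - 0.591| = 0.1154


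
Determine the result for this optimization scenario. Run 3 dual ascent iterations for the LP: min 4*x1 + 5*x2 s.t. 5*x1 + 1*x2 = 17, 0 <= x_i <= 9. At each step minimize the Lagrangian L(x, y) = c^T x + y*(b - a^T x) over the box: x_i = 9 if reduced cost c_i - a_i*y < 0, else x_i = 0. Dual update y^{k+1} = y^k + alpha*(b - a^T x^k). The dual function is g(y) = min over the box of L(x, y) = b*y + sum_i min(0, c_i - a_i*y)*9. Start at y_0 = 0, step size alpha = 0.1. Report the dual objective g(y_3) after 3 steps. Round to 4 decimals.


Dual ascent for LP: min 4*x1 + 5*x2, 5*x1 + 1*x2 = 17, 0 <= x_i <= 9
Step 1: y^k = 0.0, reduced costs: (4.0, 5.0)
  x^k = (0.0, 0.0), subgradient = b - a^T x = 17.0
  y^{k+1} = 0.0 + 0.1*17.0 = 1.7
Step 2: y^k = 1.7, reduced costs: (-4.5, 3.3)
  x^k = (9.0, 0.0), subgradient = b - a^T x = -28.0
  y^{k+1} = 1.7 + 0.1*-28.0 = -1.1
Step 3: y^k = -1.1, reduced costs: (9.5, 6.1)
  x^k = (0.0, 0.0), subgradient = b - a^T x = 17.0
  y^{k+1} = -1.1 + 0.1*17.0 = 0.6
Dual objective at y_3 = 0.6: reduced costs (1.0, 4.4), box minimizer x = (0.0, 0.0)
g(y_3) = b*y + (c1 - a1*y)*x1 + (c2 - a2*y)*x2 = 17*0.6 + 1.0*0.0 + 4.4*0.0 = 10.2 + 0.0 + 0.0 = 10.2


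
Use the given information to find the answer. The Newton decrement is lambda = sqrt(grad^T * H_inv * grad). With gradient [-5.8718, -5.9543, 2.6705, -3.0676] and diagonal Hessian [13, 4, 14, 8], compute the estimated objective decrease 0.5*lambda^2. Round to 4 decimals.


Step 1: H is diagonal, so H^(-1) * g = [-0.4517, -1.4886, 0.1908, -0.3835].
Step 2: g^T H^(-1) g = sum_i g_i^2 / H_ii
  = (-5.8718)^2/13 + (-5.9543)^2/4 + (2.6705)^2/14 + (-3.0676)^2/8
  = 2.6522 + 8.8634 + 0.5094 + 1.1763 = 13.2012
Step 3: Objective decrease = 0.5 * g^T H^(-1) g = 6.6006


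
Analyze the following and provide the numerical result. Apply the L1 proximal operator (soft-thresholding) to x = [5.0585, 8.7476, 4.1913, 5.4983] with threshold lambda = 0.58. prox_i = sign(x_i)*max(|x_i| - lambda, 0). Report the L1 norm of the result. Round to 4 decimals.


Soft-thresholding with lambda = 0.58:
prox(5.0585) = sign(5.0585)*max(|5.0585| - 0.58, 0) = 4.4785
prox(8.7476) = sign(8.7476)*max(|8.7476| - 0.58, 0) = 8.1676
prox(4.1913) = sign(4.1913)*max(|4.1913| - 0.58, 0) = 3.6113
prox(5.4983) = sign(5.4983)*max(|5.4983| - 0.58, 0) = 4.9183
prox(x) = [4.4785, 8.1676, 3.6113, 4.9183]
||prox(x)||_1 = 4.4785 + 8.1676 + 3.6113 + 4.9183 = 21.1757


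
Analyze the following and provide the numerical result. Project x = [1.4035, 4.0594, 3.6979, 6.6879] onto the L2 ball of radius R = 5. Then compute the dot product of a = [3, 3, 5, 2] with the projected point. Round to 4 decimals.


Step 1: Compute ||x|| (intermediates to 6 decimals).
||x|| = sqrt(1.4035^2 + 4.0594^2 + 3.6979^2 + 6.6879^2) = 8.766471
Step 2: Project.
Since ||x|| > R, scale = R/||x|| = 5/8.766471 = 0.570355, proj(x) = scale * x
proj(x) = [0.800493, 2.315299, 2.109116, 3.814477]
Step 3: Dot product.
a^T * proj(x) = 3*0.800493 + 3*2.315299 + 5*2.109116 + 2*3.814477 = 27.5219


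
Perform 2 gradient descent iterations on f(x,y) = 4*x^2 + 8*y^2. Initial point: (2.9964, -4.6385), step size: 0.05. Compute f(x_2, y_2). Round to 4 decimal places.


Gradient descent on f(x,y) = 4*x^2 + 8*y^2.
Starting point: (2.9964, -4.6385), alpha = 0.05
Step 1: grad_x = 2*4*2.9964 = 23.9712, grad_y = 2*8*-4.6385 = -74.216
  x_1 = 2.9964 - 0.05*23.9712 = 1.7978
  y_1 = -4.6385 - 0.05*-74.216 = -0.9277
Step 2: grad_x = 2*4*1.7978 = 14.3827, grad_y = 2*8*-0.9277 = -14.8432
  x_2 = 1.7978 - 0.05*14.3827 = 1.0787
  y_2 = -0.9277 - 0.05*-14.8432 = -0.1855
f(1.0787, -0.1855) = 4*1.0787^2 + 8*(-0.1855)^2 = 4.9298


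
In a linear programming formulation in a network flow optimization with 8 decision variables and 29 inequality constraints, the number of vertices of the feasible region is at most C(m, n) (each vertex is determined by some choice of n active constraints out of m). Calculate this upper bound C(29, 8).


Each vertex corresponds to some choice of n active constraints out of m, so the number of vertices is at most C(m, n) = m! / (n!(m-n)!).
m = 29, n = 8
Numerator: 29 * 28 * 27 * 26 * 25 * 24 * 23 * 22
Denominator: 8! = 40320
C(29, 8) = 4292145


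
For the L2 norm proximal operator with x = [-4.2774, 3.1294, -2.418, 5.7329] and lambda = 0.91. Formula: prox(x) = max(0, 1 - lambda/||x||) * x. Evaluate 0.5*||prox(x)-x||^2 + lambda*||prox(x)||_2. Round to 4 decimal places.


Step 1: Compute ||x||.
||x|| = 8.1733
Step 2: Compute scaling factor.
scale = max(0, 1 - 0.91/8.1733) = 0.8887
Step 3: prox(x) = [-3.8012, 2.781, -2.1488, 5.0946]
||prox(x)|| = 7.2633
Step 4: Proximal objective.
0.5*||prox-x||^2 = 0.4141
lambda*||prox|| = 6.6096
Total = 7.0236


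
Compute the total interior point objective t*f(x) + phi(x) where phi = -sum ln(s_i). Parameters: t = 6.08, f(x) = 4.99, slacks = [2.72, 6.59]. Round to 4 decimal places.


Step 1: Compute log-barrier.
ln values: [1.0006, 1.8856]
phi = -(1.0006 + 1.8856) = -2.8862
Step 2: Compute augmented objective.
t*f(x) = 6.08*4.99 = 30.3392
Total = 30.3392 - 2.8862 = 27.453


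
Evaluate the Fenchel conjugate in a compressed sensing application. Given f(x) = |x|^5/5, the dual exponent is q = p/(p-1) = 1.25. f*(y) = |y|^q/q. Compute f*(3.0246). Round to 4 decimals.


The conjugate exponent q satisfies 1/p + 1/q = 1.
p = 5, so q = 5/(5 - 1) = 1.25
|y|^q = 3.0246^1.25 = 3.9887
f*(3.0246) = 3.9887 / 1.25 = 3.191


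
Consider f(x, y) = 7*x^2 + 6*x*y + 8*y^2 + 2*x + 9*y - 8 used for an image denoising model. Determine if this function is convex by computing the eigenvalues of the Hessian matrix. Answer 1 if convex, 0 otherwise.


The Hessian of f(x,y) = 7*x^2 + 6*x*y + 8*y^2 + 2*x + 9*y - 8 is:
H = [[14, 6], [6, 16]]
Trace = 14 + 16 = 30
Determinant = 14*16 - (6)^2 = 188
Discriminant = (30)^2 - 4*188 = 148.0
Eigenvalues: lambda_1 = 8.9172, lambda_2 = 21.0828
The function is convex.

1


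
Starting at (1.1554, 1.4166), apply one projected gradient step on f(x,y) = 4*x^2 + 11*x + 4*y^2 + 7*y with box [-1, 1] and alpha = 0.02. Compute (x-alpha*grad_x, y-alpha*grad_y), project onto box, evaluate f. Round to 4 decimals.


Step 1: Compute gradient at (1.1554, 1.4166).
grad_x = 2*4*1.1554 + 11 = 20.2432
grad_y = 2*4*1.4166 + 7 = 18.3328
Step 2: Gradient step.
x_raw = 1.1554 - 0.02*20.2432 = 0.7505
y_raw = 1.4166 - 0.02*18.3328 = 1.0499
Step 3: Project onto [-1, 1].
x_proj = clip(0.7505) = 0.7505
y_proj = clip(1.0499) = 1.0
Step 4: Evaluate f.
f(0.7505, 1.0) = 21.5091


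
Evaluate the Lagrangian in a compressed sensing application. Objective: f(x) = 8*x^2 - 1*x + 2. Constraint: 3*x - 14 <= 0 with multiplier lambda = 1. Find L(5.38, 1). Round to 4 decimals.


Step 1: Evaluate f(x).
f(5.38) = 8*5.38^2 - 1*5.38 + 2 = 228.1752
Step 2: Evaluate g(x).
g(5.38) = 3*5.38 - 14 = 2.14
Step 3: Compute Lagrangian.
L = 228.1752 + 1*2.14 = 230.3152


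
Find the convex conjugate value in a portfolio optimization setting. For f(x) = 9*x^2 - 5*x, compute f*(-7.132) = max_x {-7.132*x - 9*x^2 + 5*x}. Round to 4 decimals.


f*(y) = sup_x {y*x - a*x^2 - b*x} = sup_x {(y-b)*x - a*x^2}
FOC: (y - b) - 2a*x = 0 => x* = (y - b)/(2a)
x* = (-7.132 + 5)/(2*9) = -0.1184
f*(-7.132) = (y-b)^2/(4a) = (-7.132 + 5)^2/(4*9)
= 4.5454/36 = 0.1263


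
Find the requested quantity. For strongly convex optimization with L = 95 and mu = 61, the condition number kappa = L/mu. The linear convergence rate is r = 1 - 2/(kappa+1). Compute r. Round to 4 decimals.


Step 1: Compute the condition number.
kappa = L/mu = 95/61 = 1.5574
Step 2: Compute the convergence rate.
r = 1 - 2/(kappa + 1) = 1 - 2*mu/(L + mu) = (L - mu)/(L + mu) = 34/156 = 0.2179


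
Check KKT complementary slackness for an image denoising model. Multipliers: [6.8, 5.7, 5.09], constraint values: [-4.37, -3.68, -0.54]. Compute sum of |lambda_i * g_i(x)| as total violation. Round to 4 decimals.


KKT complementary slackness check:
lambda_1 * g_1 = 6.8 * -4.37 = -29.716
lambda_2 * g_2 = 5.7 * -3.68 = -20.976
lambda_3 * g_3 = 5.09 * -0.54 = -2.7486
Total violation = 29.716 + 20.976 + 2.7486 = 53.4406


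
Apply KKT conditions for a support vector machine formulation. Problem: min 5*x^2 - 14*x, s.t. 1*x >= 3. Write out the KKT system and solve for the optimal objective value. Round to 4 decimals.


Step 1: Try lambda = 0 (constraint inactive).
x_unc = 14/(2*5) = 1.4
Check: 1*1.4 = 1.4 < 3 -- violated!
Step 2: Constraint must be active: 1*x = 3
x* = 3/1 = 3.0
lambda = (2*5*3.0 - 14)/1 = 16.0
Step 3: Compute optimal value.
f(x*) = 5*3.0^2 - 14*3.0 = 3.0


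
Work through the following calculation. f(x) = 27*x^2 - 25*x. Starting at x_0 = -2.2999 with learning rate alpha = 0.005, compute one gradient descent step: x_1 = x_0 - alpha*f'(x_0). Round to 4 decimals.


We compute the gradient at x_0 and apply the update.
f'(x) = 54*x - 25
f'(-2.2999) = 54*-2.2999 - 25 = -149.1946
x_1 = -2.2999 - 0.005*-149.1946 = -1.5539


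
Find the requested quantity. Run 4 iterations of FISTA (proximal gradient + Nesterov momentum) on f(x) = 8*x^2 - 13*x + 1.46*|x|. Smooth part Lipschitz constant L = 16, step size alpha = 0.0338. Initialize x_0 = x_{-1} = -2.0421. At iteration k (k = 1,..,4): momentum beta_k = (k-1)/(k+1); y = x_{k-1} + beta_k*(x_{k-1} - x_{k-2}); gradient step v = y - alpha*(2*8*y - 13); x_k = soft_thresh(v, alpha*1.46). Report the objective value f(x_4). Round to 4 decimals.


FISTA on f(x) = 8*x^2 - 13*x + 1.46*|x|
L = 16, alpha = 0.0338
Iteration 1: beta = 0.0, y = -2.0421 + 0.0*(-2.0421 + 2.0421) = -2.0421
  grad(y) = -45.6736, v = y - alpha*grad = -0.4983
  prox(v) = soft_thresh(-0.4983, 0.0493) = -0.449
Iteration 2: beta = 0.3333, y = -0.449 + 0.3333*(-0.449 + 2.0421) = 0.0821
  grad(y) = -11.6871, v = y - alpha*grad = 0.4771
  prox(v) = soft_thresh(0.4771, 0.0493) = 0.4277
Iteration 3: beta = 0.5, y = 0.4277 + 0.5*(0.4277 + 0.449) = 0.8661
  grad(y) = 0.8574, v = y - alpha*grad = 0.8371
  prox(v) = soft_thresh(0.8371, 0.0493) = 0.7878
Iteration 4: beta = 0.6, y = 0.7878 + 0.6*(0.7878 - 0.4277) = 1.0038
  grad(y) = 3.0604, v = y - alpha*grad = 0.9003
  prox(v) = soft_thresh(0.9003, 0.0493) = 0.851
f(x_4) = 8*0.851^2 - 13*0.851 + 1.46*|0.851| = -4.027


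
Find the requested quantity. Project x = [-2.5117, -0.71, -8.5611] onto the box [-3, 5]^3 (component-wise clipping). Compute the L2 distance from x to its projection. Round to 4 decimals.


Project each component onto [-3, 5].
clip(-2.5117) = -2.5117, clip(-0.71) = -0.71, clip(-8.5611) = -3.0
Projection = [-2.5117, -0.71, -3.0]
Squared diffs: [0.0, 0.0, 30.9258]
Distance = sqrt(30.9258) = 5.5611


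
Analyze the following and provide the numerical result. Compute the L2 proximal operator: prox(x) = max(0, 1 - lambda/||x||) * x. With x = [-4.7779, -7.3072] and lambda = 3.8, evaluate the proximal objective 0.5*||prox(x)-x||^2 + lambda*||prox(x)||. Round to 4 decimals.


Step 1: Compute ||x||.
||x|| = 8.7306
Step 2: Compute scaling factor.
scale = max(0, 1 - 3.8/8.7306) = 0.5647
Step 3: prox(x) = [-2.6983, -4.1267]
||prox(x)|| = 4.9306
Step 4: Proximal objective.
0.5*||prox-x||^2 = 7.22
lambda*||prox|| = 18.7363
Total = 25.9563


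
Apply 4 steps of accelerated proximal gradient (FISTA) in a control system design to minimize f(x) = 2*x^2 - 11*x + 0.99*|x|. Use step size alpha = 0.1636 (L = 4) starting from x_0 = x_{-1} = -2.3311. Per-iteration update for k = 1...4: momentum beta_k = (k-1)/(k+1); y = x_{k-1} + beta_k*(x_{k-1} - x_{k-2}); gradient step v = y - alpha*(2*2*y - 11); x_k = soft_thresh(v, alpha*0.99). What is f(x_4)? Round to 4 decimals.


FISTA on f(x) = 2*x^2 - 11*x + 0.99*|x|
L = 4, alpha = 0.1636
Iteration 1: beta = 0.0, y = -2.3311 + 0.0*(-2.3311 + 2.3311) = -2.3311
  grad(y) = -20.3244, v = y - alpha*grad = 0.994
  prox(v) = soft_thresh(0.994, 0.162) = 0.832
Iteration 2: beta = 0.3333, y = 0.832 + 0.3333*(0.832 + 2.3311) = 1.8864
  grad(y) = -3.4545, v = y - alpha*grad = 2.4515
  prox(v) = soft_thresh(2.4515, 0.162) = 2.2896
Iteration 3: beta = 0.5, y = 2.2896 + 0.5*(2.2896 - 0.832) = 3.0183
  grad(y) = 1.0734, v = y - alpha*grad = 2.8427
  prox(v) = soft_thresh(2.8427, 0.162) = 2.6808
Iteration 4: beta = 0.6, y = 2.6808 + 0.6*(2.6808 - 2.2896) = 2.9155
  grad(y) = 0.662, v = y - alpha*grad = 2.8072
  prox(v) = soft_thresh(2.8072, 0.162) = 2.6452
f(x_4) = 2*2.6452^2 - 11*2.6452 + 0.99*|2.6452| = -12.4843


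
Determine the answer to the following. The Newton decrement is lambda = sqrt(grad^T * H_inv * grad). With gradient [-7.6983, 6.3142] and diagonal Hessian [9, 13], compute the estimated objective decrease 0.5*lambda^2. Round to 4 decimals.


Step 1: H is diagonal, so H^(-1) * g = [-0.8554, 0.4857].
Step 2: g^T H^(-1) g = sum_i g_i^2 / H_ii
  = (-7.6983)^2/9 + (6.3142)^2/13
  = 6.5849 + 3.0669 = 9.6517
Step 3: Objective decrease = 0.5 * g^T H^(-1) g = 4.8259


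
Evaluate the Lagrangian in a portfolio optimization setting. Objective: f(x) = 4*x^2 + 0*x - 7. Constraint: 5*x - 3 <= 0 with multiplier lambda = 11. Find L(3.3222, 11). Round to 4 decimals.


Step 1: Evaluate f(x).
f(3.3222) = 4*3.3222^2 + 0*3.3222 - 7 = 37.1481
Step 2: Evaluate g(x).
g(3.3222) = 5*3.3222 - 3 = 13.611
Step 3: Compute Lagrangian.
L = 37.1481 + 11*13.611 = 186.8691


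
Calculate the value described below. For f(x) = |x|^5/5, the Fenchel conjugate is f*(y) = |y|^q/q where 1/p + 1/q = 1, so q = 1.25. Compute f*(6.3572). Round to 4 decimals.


The conjugate exponent q satisfies 1/p + 1/q = 1.
p = 5, so q = 5/(5 - 1) = 1.25
|y|^q = 6.3572^1.25 = 10.0944
f*(6.3572) = 10.0944 / 1.25 = 8.0756


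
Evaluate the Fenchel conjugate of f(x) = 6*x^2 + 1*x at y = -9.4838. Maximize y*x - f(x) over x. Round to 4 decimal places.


f*(y) = sup_x {y*x - a*x^2 - b*x} = sup_x {(y-b)*x - a*x^2}
FOC: (y - b) - 2a*x = 0 => x* = (y - b)/(2a)
x* = (-9.4838 - 1)/(2*6) = -0.8737
f*(-9.4838) = (y-b)^2/(4a) = (-9.4838 - 1)^2/(4*6)
= 109.9101/24 = 4.5796


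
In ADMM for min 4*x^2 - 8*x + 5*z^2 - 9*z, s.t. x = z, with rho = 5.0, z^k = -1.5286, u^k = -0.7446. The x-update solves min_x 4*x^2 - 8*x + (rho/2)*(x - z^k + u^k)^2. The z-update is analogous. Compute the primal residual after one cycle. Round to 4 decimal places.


ADMM iteration with rho = 5.0, z^k = -1.5286, u^k = -0.7446
Step 1: x-update.
Minimize 4*x^2 - 8*x + (5.0/2)*(x + 1.5286 - 0.7446)^2
FOC: (2*4 + 5.0)*x = 8 + 5.0*(-1.5286 + 0.7446)
x^{k+1} = 0.3138
Step 2: z-update.
Minimize 5*z^2 - 9*z + (5.0/2)*(0.3138 - z - 0.7446)^2
FOC: (2*5 + 5.0)*z = 9 + 5.0*(0.3138 - 0.7446)
z^{k+1} = 0.4564
Step 3: u-update.
u^{k+1} = -0.7446 + 0.3138 - 0.4564 = -0.8872
Step 4: Primal residual = |0.3138 - 0.4564| = 0.1426


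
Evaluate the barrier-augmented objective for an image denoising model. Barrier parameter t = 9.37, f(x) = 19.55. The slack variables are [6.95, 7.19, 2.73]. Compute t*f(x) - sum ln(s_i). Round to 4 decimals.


Step 1: Compute log-barrier.
ln values: [1.9387, 1.9727, 1.0043]
phi = -(1.9387 + 1.9727 + 1.0043) = -4.9157
Step 2: Compute augmented objective.
t*f(x) = 9.37*19.55 = 183.1835
Total = 183.1835 - 4.9157 = 178.2678


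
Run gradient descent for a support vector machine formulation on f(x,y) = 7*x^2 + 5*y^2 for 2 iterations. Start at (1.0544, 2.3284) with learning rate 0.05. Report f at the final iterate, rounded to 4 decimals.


Gradient descent on f(x,y) = 7*x^2 + 5*y^2.
Starting point: (1.0544, 2.3284), alpha = 0.05
Step 1: grad_x = 2*7*1.0544 = 14.7616, grad_y = 2*5*2.3284 = 23.284
  x_1 = 1.0544 - 0.05*14.7616 = 0.3163
  y_1 = 2.3284 - 0.05*23.284 = 1.1642
Step 2: grad_x = 2*7*0.3163 = 4.4285, grad_y = 2*5*1.1642 = 11.642
  x_2 = 0.3163 - 0.05*4.4285 = 0.0949
  y_2 = 1.1642 - 0.05*11.642 = 0.5821
f(0.0949, 0.5821) = 7*0.0949^2 + 5*0.5821^2 = 1.7572


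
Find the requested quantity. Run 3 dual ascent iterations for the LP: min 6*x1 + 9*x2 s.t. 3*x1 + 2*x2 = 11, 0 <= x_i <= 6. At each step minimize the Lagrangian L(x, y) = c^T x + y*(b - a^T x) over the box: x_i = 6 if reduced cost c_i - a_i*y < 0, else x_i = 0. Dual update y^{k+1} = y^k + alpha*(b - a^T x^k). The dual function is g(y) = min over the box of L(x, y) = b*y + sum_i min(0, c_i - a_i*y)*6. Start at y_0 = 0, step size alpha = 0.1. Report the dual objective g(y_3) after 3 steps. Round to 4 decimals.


Dual ascent for LP: min 6*x1 + 9*x2, 3*x1 + 2*x2 = 11, 0 <= x_i <= 6
Step 1: y^k = 0.0, reduced costs: (6.0, 9.0)
  x^k = (0.0, 0.0), subgradient = b - a^T x = 11.0
  y^{k+1} = 0.0 + 0.1*11.0 = 1.1
Step 2: y^k = 1.1, reduced costs: (2.7, 6.8)
  x^k = (0.0, 0.0), subgradient = b - a^T x = 11.0
  y^{k+1} = 1.1 + 0.1*11.0 = 2.2
Step 3: y^k = 2.2, reduced costs: (-0.6, 4.6)
  x^k = (6.0, 0.0), subgradient = b - a^T x = -7.0
  y^{k+1} = 2.2 + 0.1*-7.0 = 1.5
Dual objective at y_3 = 1.5: reduced costs (1.5, 6.0), box minimizer x = (0.0, 0.0)
g(y_3) = b*y + (c1 - a1*y)*x1 + (c2 - a2*y)*x2 = 11*1.5 + 1.5*0.0 + 6.0*0.0 = 16.5 + 0.0 + 0.0 = 16.5


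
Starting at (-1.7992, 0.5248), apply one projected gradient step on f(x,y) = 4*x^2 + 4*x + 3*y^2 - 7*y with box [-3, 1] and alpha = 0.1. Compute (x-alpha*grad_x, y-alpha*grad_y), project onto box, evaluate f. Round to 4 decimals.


Step 1: Compute gradient at (-1.7992, 0.5248).
grad_x = 2*4*-1.7992 + 4 = -10.3936
grad_y = 2*3*0.5248 - 7 = -3.8512
Step 2: Gradient step.
x_raw = -1.7992 - 0.1*-10.3936 = -0.7598
y_raw = 0.5248 - 0.1*-3.8512 = 0.9099
Step 3: Project onto [-3, 1].
x_proj = clip(-0.7598) = -0.7598
y_proj = clip(0.9099) = 0.9099
Step 4: Evaluate f.
f(-0.7598, 0.9099) = -4.6155


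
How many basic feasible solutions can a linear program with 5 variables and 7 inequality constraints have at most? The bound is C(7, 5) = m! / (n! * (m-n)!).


Each vertex corresponds to some choice of n active constraints out of m, so the number of vertices is at most C(m, n) = m! / (n!(m-n)!).
m = 7, n = 5
Numerator: 7 * 6 * 5 * 4 * 3
Denominator: 5! = 120
C(7, 5) = 21


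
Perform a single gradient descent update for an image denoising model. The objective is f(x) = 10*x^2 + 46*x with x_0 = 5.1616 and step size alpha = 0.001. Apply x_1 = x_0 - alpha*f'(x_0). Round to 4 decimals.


We compute the gradient at x_0 and apply the update.
f'(x) = 20*x + 46
f'(5.1616) = 20*5.1616 + 46 = 149.232
x_1 = 5.1616 - 0.001*149.232 = 5.0124


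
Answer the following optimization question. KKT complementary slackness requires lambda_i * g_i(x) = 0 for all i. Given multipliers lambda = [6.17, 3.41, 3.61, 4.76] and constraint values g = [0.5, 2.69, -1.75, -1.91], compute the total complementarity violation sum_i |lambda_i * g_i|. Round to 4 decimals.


KKT complementary slackness check:
lambda_1 * g_1 = 6.17 * 0.5 = 3.085
lambda_2 * g_2 = 3.41 * 2.69 = 9.1729
lambda_3 * g_3 = 3.61 * -1.75 = -6.3175
lambda_4 * g_4 = 4.76 * -1.91 = -9.0916
Total violation = 3.085 + 9.1729 + 6.3175 + 9.0916 = 27.667


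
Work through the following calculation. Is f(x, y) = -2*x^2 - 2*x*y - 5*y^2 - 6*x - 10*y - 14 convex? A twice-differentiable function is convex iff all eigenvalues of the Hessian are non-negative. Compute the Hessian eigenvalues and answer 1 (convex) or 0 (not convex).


The Hessian of f(x,y) = -2*x^2 - 2*x*y - 5*y^2 - 6*x - 10*y - 14 is:
H = [[-4, -2], [-2, -10]]
Trace = -4 - 10 = -14
Determinant = -4*-10 - (-2)^2 = 36
Discriminant = (-14)^2 - 4*36 = 52.0
Eigenvalues: lambda_1 = -10.6056, lambda_2 = -3.3944
The function is not convex.

0


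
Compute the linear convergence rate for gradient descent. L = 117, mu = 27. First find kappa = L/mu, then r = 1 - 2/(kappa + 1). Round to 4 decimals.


Step 1: Compute the condition number.
kappa = L/mu = 117/27 = 4.3333
Step 2: Compute the convergence rate.
r = 1 - 2/(kappa + 1) = 1 - 2*mu/(L + mu) = (L - mu)/(L + mu) = 90/144 = 0.625


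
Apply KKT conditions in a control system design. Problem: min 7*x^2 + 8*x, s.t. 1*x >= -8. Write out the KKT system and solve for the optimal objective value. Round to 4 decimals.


Step 1: Try lambda = 0 (constraint inactive).
Stationarity: 2*7*x + 8 = 0
x* = -8/(2*7) = -4/7 = -0.5714 (rounded; the exact value -4/7 is used below)
Check constraint: 1*-0.5714 = -0.5714 >= -8 -- satisfied.
Step 2: Compute optimal value.
f(x*) = 7*(-4/7)^2 + 8*(-4/7) = -2.2857


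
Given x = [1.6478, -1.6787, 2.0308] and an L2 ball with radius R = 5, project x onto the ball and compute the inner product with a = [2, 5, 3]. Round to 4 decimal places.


Step 1: Compute ||x|| (intermediates to 6 decimals).
||x|| = sqrt(1.6478^2 + (-1.6787)^2 + 2.0308^2) = 3.10764
Step 2: Project.
Since ||x|| <= R, proj = x (no scaling needed).
proj(x) = [1.6478, -1.6787, 2.0308]
Step 3: Dot product.
a^T * proj(x) = 2*1.6478 + 5*(-1.6787) + 3*2.0308 = 0.9945


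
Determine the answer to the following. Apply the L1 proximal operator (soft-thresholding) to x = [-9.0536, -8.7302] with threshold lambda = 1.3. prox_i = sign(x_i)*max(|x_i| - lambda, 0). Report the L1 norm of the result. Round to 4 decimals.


Soft-thresholding with lambda = 1.3:
prox(-9.0536) = sign(-9.0536)*max(|-9.0536| - 1.3, 0) = -7.7536
prox(-8.7302) = sign(-8.7302)*max(|-8.7302| - 1.3, 0) = -7.4302
prox(x) = [-7.7536, -7.4302]
||prox(x)||_1 = 7.7536 + 7.4302 = 15.1838


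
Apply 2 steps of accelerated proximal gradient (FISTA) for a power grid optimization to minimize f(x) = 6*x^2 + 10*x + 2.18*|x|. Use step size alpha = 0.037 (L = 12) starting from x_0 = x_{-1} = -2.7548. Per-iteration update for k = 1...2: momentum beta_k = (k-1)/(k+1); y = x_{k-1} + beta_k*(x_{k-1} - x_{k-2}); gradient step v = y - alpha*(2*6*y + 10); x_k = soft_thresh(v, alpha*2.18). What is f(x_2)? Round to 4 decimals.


FISTA on f(x) = 6*x^2 + 10*x + 2.18*|x|
L = 12, alpha = 0.037
Iteration 1: beta = 0.0, y = -2.7548 + 0.0*(-2.7548 + 2.7548) = -2.7548
  grad(y) = -23.0576, v = y - alpha*grad = -1.9017
  prox(v) = soft_thresh(-1.9017, 0.0807) = -1.821
Iteration 2: beta = 0.3333, y = -1.821 + 0.3333*(-1.821 + 2.7548) = -1.5097
  grad(y) = -8.1169, v = y - alpha*grad = -1.2094
  prox(v) = soft_thresh(-1.2094, 0.0807) = -1.1288
f(x_2) = 6*(-1.1288)^2 + 10*(-1.1288) + 2.18*|-1.1288| = -1.1823


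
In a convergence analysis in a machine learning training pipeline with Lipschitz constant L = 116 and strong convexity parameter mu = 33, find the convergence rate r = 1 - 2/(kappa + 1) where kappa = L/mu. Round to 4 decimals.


Step 1: Compute the condition number.
kappa = L/mu = 116/33 = 3.5152
Step 2: Compute the convergence rate.
r = 1 - 2/(kappa + 1) = 1 - 2*mu/(L + mu) = (L - mu)/(L + mu) = 83/149 = 0.557


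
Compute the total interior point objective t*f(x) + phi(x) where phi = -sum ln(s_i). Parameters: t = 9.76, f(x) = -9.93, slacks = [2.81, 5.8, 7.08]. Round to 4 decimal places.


Step 1: Compute log-barrier.
ln values: [1.0332, 1.7579, 1.9573]
phi = -(1.0332 + 1.7579 + 1.9573) = -4.7483
Step 2: Compute augmented objective.
t*f(x) = 9.76*-9.93 = -96.9168
Total = -96.9168 - 4.7483 = -101.6651


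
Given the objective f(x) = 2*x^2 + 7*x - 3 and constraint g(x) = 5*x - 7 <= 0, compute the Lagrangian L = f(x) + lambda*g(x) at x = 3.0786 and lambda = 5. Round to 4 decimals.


Step 1: Evaluate f(x).
f(3.0786) = 2*3.0786^2 + 7*3.0786 - 3 = 37.5058
Step 2: Evaluate g(x).
g(3.0786) = 5*3.0786 - 7 = 8.393
Step 3: Compute Lagrangian.
L = 37.5058 + 5*8.393 = 79.4708


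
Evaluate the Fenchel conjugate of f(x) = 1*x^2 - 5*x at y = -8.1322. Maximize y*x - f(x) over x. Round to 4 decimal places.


f*(y) = sup_x {y*x - a*x^2 - b*x} = sup_x {(y-b)*x - a*x^2}
FOC: (y - b) - 2a*x = 0 => x* = (y - b)/(2a)
x* = (-8.1322 + 5)/(2*1) = -1.5661
f*(-8.1322) = (y-b)^2/(4a) = (-8.1322 + 5)^2/(4*1)
= 9.8107/4 = 2.4527


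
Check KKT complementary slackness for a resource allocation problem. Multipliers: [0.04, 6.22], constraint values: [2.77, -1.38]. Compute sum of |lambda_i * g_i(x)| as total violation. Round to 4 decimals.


KKT complementary slackness check:
lambda_1 * g_1 = 0.04 * 2.77 = 0.1108
lambda_2 * g_2 = 6.22 * -1.38 = -8.5836
Total violation = 0.1108 + 8.5836 = 8.6944


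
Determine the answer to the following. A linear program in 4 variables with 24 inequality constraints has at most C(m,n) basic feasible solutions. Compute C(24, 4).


Each vertex corresponds to some choice of n active constraints out of m, so the number of vertices is at most C(m, n) = m! / (n!(m-n)!).
m = 24, n = 4
Numerator: 24 * 23 * 22 * 21
Denominator: 4! = 24
C(24, 4) = 10626


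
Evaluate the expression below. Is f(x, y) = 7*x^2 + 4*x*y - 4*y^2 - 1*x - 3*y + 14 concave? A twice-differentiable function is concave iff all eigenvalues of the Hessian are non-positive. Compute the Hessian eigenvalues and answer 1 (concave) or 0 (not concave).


The Hessian of f(x,y) = 7*x^2 + 4*x*y - 4*y^2 - 1*x - 3*y + 14 is:
H = [[14, 4], [4, -8]]
Trace = 14 - 8 = 6
Determinant = 14*-8 - (4)^2 = -128
Discriminant = (6)^2 - 4*-128 = 548.0
Eigenvalues: lambda_1 = -8.7047, lambda_2 = 14.7047
The function is not concave.

0


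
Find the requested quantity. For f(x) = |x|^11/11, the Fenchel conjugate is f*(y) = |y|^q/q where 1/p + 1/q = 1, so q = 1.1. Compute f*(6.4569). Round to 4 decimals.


The conjugate exponent q satisfies 1/p + 1/q = 1.
p = 11, so q = 11/(11 - 1) = 1.1
|y|^q = 6.4569^1.1 = 7.7808
f*(6.4569) = 7.7808 / 1.1 = 7.0735


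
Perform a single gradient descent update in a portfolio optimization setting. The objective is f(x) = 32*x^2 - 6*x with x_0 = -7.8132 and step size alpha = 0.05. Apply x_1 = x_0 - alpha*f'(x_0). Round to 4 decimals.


We compute the gradient at x_0 and apply the update.
f'(x) = 64*x - 6
f'(-7.8132) = 64*-7.8132 - 6 = -506.0448
x_1 = -7.8132 - 0.05*-506.0448 = 17.489


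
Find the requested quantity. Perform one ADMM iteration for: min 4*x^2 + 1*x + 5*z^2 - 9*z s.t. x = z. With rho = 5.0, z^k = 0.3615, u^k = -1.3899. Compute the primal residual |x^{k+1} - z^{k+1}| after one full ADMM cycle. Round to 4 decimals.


ADMM iteration with rho = 5.0, z^k = 0.3615, u^k = -1.3899
Step 1: x-update.
Minimize 4*x^2 + 1*x + (5.0/2)*(x - 0.3615 - 1.3899)^2
FOC: (2*4 + 5.0)*x = -1 + 5.0*(0.3615 + 1.3899)
x^{k+1} = 0.5967
Step 2: z-update.
Minimize 5*z^2 - 9*z + (5.0/2)*(0.5967 - z - 1.3899)^2
FOC: (2*5 + 5.0)*z = 9 + 5.0*(0.5967 - 1.3899)
z^{k+1} = 0.3356
Step 3: u-update.
u^{k+1} = -1.3899 + 0.5967 - 0.3356 = -1.1288
Step 4: Primal residual = |0.5967 - 0.3356| = 0.2611


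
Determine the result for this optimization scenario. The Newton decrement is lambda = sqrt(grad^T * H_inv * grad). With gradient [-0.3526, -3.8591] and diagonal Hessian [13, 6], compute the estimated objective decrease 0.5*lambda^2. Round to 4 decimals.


Step 1: H is diagonal, so H^(-1) * g = [-0.0271, -0.6432].
Step 2: g^T H^(-1) g = sum_i g_i^2 / H_ii
  = (-0.3526)^2/13 + (-3.8591)^2/6
  = 0.0096 + 2.4821 = 2.4917
Step 3: Objective decrease = 0.5 * g^T H^(-1) g = 1.2458


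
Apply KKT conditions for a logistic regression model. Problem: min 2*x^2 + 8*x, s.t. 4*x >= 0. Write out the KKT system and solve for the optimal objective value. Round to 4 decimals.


Step 1: Try lambda = 0 (constraint inactive).
x_unc = -8/(2*2) = -2.0
Check: 4*-2.0 = -8.0 < 0 -- violated!
Step 2: Constraint must be active: 4*x = 0
x* = 0/4 = 0.0
lambda = (2*2*0.0 + 8)/4 = 2.0
Step 3: Compute optimal value.
f(x*) = 2*0.0^2 + 8*0.0 = 0.0


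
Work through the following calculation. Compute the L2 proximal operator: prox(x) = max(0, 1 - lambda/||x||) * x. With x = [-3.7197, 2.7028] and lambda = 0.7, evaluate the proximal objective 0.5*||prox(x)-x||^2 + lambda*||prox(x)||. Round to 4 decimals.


Step 1: Compute ||x||.
||x|| = 4.598
Step 2: Compute scaling factor.
scale = max(0, 1 - 0.7/4.598) = 0.8478
Step 3: prox(x) = [-3.1534, 2.2913]
||prox(x)|| = 3.898
Step 4: Proximal objective.
0.5*||prox-x||^2 = 0.245
lambda*||prox|| = 2.7286
Total = 2.9736


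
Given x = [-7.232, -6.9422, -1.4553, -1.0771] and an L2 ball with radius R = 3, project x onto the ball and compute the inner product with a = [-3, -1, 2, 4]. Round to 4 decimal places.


Step 1: Compute ||x|| (intermediates to 6 decimals).
||x|| = sqrt((-7.232)^2 + (-6.9422)^2 + (-1.4553)^2 + (-1.0771)^2) = 10.186953
Step 2: Project.
Since ||x|| > R, scale = R/||x|| = 3/10.186953 = 0.294494, proj(x) = scale * x
proj(x) = [-2.129781, -2.044436, -0.428577, -0.317199]
Step 3: Dot product.
a^T * proj(x) = -3*(-2.129781) - 1*(-2.044436) + 2*(-0.428577) + 4*(-0.317199) = 6.3078


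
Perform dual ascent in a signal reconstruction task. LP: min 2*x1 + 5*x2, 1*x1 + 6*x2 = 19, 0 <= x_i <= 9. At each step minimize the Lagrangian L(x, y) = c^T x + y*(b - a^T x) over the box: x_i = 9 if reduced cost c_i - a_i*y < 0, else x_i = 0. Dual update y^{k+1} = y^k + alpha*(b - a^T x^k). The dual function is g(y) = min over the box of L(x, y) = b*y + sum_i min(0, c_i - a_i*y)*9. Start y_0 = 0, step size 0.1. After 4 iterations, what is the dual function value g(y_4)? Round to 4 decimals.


Dual ascent for LP: min 2*x1 + 5*x2, 1*x1 + 6*x2 = 19, 0 <= x_i <= 9
Step 1: y^k = 0.0, reduced costs: (2.0, 5.0)
  x^k = (0.0, 0.0), subgradient = b - a^T x = 19.0
  y^{k+1} = 0.0 + 0.1*19.0 = 1.9
Step 2: y^k = 1.9, reduced costs: (0.1, -6.4)
  x^k = (0.0, 9.0), subgradient = b - a^T x = -35.0
  y^{k+1} = 1.9 + 0.1*-35.0 = -1.6
Step 3: y^k = -1.6, reduced costs: (3.6, 14.6)
  x^k = (0.0, 0.0), subgradient = b - a^T x = 19.0
  y^{k+1} = -1.6 + 0.1*19.0 = 0.3
Step 4: y^k = 0.3, reduced costs: (1.7, 3.2)
  x^k = (0.0, 0.0), subgradient = b - a^T x = 19.0
  y^{k+1} = 0.3 + 0.1*19.0 = 2.2
Dual objective at y_4 = 2.2: reduced costs (-0.2, -8.2), box minimizer x = (9.0, 9.0)
g(y_4) = b*y + (c1 - a1*y)*x1 + (c2 - a2*y)*x2 = 19*2.2 + (-0.2)*9.0 + (-8.2)*9.0 = 41.8 - 1.8 - 73.8 = -33.8


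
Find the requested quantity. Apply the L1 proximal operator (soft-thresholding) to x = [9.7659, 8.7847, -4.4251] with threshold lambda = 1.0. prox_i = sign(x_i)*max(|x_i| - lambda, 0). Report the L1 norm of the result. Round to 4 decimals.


Soft-thresholding with lambda = 1.0:
prox(9.7659) = sign(9.7659)*max(|9.7659| - 1.0, 0) = 8.7659
prox(8.7847) = sign(8.7847)*max(|8.7847| - 1.0, 0) = 7.7847
prox(-4.4251) = sign(-4.4251)*max(|-4.4251| - 1.0, 0) = -3.4251
prox(x) = [8.7659, 7.7847, -3.4251]
||prox(x)||_1 = 8.7659 + 7.7847 + 3.4251 = 19.9757


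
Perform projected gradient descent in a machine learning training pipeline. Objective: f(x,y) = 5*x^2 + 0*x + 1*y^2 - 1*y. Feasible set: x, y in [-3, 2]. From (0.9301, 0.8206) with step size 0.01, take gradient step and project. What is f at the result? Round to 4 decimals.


Step 1: Compute gradient at (0.9301, 0.8206).
grad_x = 2*5*0.9301 + 0 = 9.301
grad_y = 2*1*0.8206 - 1 = 0.6412
Step 2: Gradient step.
x_raw = 0.9301 - 0.01*9.301 = 0.8371
y_raw = 0.8206 - 0.01*0.6412 = 0.8142
Step 3: Project onto [-3, 2].
x_proj = clip(0.8371) = 0.8371
y_proj = clip(0.8142) = 0.8142
Step 4: Evaluate f.
f(0.8371, 0.8142) = 3.3523


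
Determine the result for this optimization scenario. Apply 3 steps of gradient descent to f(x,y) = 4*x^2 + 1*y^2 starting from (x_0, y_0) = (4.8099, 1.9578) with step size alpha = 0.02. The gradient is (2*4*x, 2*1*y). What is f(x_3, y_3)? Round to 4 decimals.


Gradient descent on f(x,y) = 4*x^2 + 1*y^2.
Starting point: (4.8099, 1.9578), alpha = 0.02
Step 1: grad_x = 2*4*4.8099 = 38.4792, grad_y = 2*1*1.9578 = 3.9156
  x_1 = 4.8099 - 0.02*38.4792 = 4.0403
  y_1 = 1.9578 - 0.02*3.9156 = 1.8795
Step 2: grad_x = 2*4*4.0403 = 32.3225, grad_y = 2*1*1.8795 = 3.759
  x_2 = 4.0403 - 0.02*32.3225 = 3.3939
  y_2 = 1.8795 - 0.02*3.759 = 1.8043
Step 3: grad_x = 2*4*3.3939 = 27.1509, grad_y = 2*1*1.8043 = 3.6086
  x_3 = 3.3939 - 0.02*27.1509 = 2.8508
  y_3 = 1.8043 - 0.02*3.6086 = 1.7321
f(2.8508, 1.7321) = 4*2.8508^2 + 1*1.7321^2 = 35.5096


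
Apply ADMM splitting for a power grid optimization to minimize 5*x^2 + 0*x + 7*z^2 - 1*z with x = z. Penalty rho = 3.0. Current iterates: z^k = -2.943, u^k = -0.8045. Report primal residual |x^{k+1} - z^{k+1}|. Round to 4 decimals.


ADMM iteration with rho = 3.0, z^k = -2.943, u^k = -0.8045
Step 1: x-update.
Minimize 5*x^2 + 0*x + (3.0/2)*(x + 2.943 - 0.8045)^2
FOC: (2*5 + 3.0)*x = 0 + 3.0*(-2.943 + 0.8045)
x^{k+1} = -0.4935
Step 2: z-update.
Minimize 7*z^2 - 1*z + (3.0/2)*(-0.4935 - z - 0.8045)^2
FOC: (2*7 + 3.0)*z = 1 + 3.0*(-0.4935 - 0.8045)
z^{k+1} = -0.1702
Step 3: u-update.
u^{k+1} = -0.8045 - 0.4935 + 0.1702 = -1.1278
Step 4: Primal residual = |-0.4935 + 0.1702| = 0.3233


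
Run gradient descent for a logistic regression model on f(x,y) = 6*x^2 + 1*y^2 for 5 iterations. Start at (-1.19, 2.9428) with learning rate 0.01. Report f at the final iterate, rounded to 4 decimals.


Gradient descent on f(x,y) = 6*x^2 + 1*y^2.
Starting point: (-1.19, 2.9428), alpha = 0.01
Step 1: grad_x = 2*6*-1.19 = -14.28, grad_y = 2*1*2.9428 = 5.8856
  x_1 = -1.19 - 0.01*-14.28 = -1.0472
  y_1 = 2.9428 - 0.01*5.8856 = 2.8839
Step 2: grad_x = 2*6*-1.0472 = -12.5664, grad_y = 2*1*2.8839 = 5.7679
  x_2 = -1.0472 - 0.01*-12.5664 = -0.9215
  y_2 = 2.8839 - 0.01*5.7679 = 2.8263
Step 3: grad_x = 2*6*-0.9215 = -11.0584, grad_y = 2*1*2.8263 = 5.6525
  x_3 = -0.9215 - 0.01*-11.0584 = -0.811
  y_3 = 2.8263 - 0.01*5.6525 = 2.7697
Step 4: grad_x = 2*6*-0.811 = -9.7314, grad_y = 2*1*2.7697 = 5.5395
  x_4 = -0.811 - 0.01*-9.7314 = -0.7136
  y_4 = 2.7697 - 0.01*5.5395 = 2.7143
Step 5: grad_x = 2*6*-0.7136 = -8.5636, grad_y = 2*1*2.7143 = 5.4287
  x_5 = -0.7136 - 0.01*-8.5636 = -0.628
  y_5 = 2.7143 - 0.01*5.4287 = 2.6601
f(-0.628, 2.6601) = 6*(-0.628)^2 + 1*2.6601^2 = 9.4422


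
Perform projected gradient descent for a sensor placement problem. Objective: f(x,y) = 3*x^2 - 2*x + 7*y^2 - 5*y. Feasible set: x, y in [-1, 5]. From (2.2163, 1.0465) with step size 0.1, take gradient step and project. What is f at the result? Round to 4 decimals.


Step 1: Compute gradient at (2.2163, 1.0465).
grad_x = 2*3*2.2163 - 2 = 11.2978
grad_y = 2*7*1.0465 - 5 = 9.651
Step 2: Gradient step.
x_raw = 2.2163 - 0.1*11.2978 = 1.0865
y_raw = 1.0465 - 0.1*9.651 = 0.0814
Step 3: Project onto [-1, 5].
x_proj = clip(1.0865) = 1.0865
y_proj = clip(0.0814) = 0.0814
Step 4: Evaluate f.
f(1.0865, 0.0814) = 1.0079


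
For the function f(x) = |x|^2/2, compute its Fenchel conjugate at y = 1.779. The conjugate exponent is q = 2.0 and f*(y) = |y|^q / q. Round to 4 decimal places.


The conjugate exponent q satisfies 1/p + 1/q = 1.
p = 2, so q = 2/(2 - 1) = 2.0
|y|^q = 1.779^2.0 = 3.1648
f*(1.779) = 3.1648 / 2.0 = 1.5824


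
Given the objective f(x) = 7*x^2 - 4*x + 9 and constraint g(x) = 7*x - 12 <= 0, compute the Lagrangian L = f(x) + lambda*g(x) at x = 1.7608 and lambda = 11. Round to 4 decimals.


Step 1: Evaluate f(x).
f(1.7608) = 7*1.7608^2 - 4*1.7608 + 9 = 23.6597
Step 2: Evaluate g(x).
g(1.7608) = 7*1.7608 - 12 = 0.3256
Step 3: Compute Lagrangian.
L = 23.6597 + 11*0.3256 = 27.2413


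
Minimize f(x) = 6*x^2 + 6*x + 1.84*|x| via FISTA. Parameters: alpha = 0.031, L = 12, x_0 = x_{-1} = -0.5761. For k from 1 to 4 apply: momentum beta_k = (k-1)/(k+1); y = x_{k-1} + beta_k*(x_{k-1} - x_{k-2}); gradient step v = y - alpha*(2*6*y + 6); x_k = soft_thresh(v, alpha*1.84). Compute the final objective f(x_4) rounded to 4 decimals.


FISTA on f(x) = 6*x^2 + 6*x + 1.84*|x|
L = 12, alpha = 0.031
Iteration 1: beta = 0.0, y = -0.5761 + 0.0*(-0.5761 + 0.5761) = -0.5761
  grad(y) = -0.9132, v = y - alpha*grad = -0.5478
  prox(v) = soft_thresh(-0.5478, 0.057) = -0.4908
Iteration 2: beta = 0.3333, y = -0.4908 + 0.3333*(-0.4908 + 0.5761) = -0.4623
  grad(y) = 0.4524, v = y - alpha*grad = -0.4763
  prox(v) = soft_thresh(-0.4763, 0.057) = -0.4193
Iteration 3: beta = 0.5, y = -0.4193 + 0.5*(-0.4193 + 0.4908) = -0.3836
  grad(y) = 1.3974, v = y - alpha*grad = -0.4269
  prox(v) = soft_thresh(-0.4269, 0.057) = -0.3698
Iteration 4: beta = 0.6, y = -0.3698 + 0.6*(-0.3698 + 0.4193) = -0.3402
  grad(y) = 1.9181, v = y - alpha*grad = -0.3996
  prox(v) = soft_thresh(-0.3996, 0.057) = -0.3426
f(x_4) = 6*(-0.3426)^2 + 6*(-0.3426) + 1.84*|-0.3426| = -0.721


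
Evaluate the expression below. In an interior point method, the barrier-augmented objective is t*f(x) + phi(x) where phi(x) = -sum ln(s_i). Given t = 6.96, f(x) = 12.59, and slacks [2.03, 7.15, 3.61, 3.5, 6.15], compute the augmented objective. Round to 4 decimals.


Step 1: Compute log-barrier.
ln values: [0.708, 1.9671, 1.2837, 1.2528, 1.8165]
phi = -(0.708 + 1.9671 + 1.2837 + 1.2528 + 1.8165) = -7.0281
Step 2: Compute augmented objective.
t*f(x) = 6.96*12.59 = 87.6264
Total = 87.6264 - 7.0281 = 80.5983


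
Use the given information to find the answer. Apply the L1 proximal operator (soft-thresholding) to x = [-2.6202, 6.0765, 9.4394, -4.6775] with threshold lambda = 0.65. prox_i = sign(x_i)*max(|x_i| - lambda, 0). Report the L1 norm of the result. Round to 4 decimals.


Soft-thresholding with lambda = 0.65:
prox(-2.6202) = sign(-2.6202)*max(|-2.6202| - 0.65, 0) = -1.9702
prox(6.0765) = sign(6.0765)*max(|6.0765| - 0.65, 0) = 5.4265
prox(9.4394) = sign(9.4394)*max(|9.4394| - 0.65, 0) = 8.7894
prox(-4.6775) = sign(-4.6775)*max(|-4.6775| - 0.65, 0) = -4.0275
prox(x) = [-1.9702, 5.4265, 8.7894, -4.0275]
||prox(x)||_1 = 1.9702 + 5.4265 + 8.7894 + 4.0275 = 20.2136


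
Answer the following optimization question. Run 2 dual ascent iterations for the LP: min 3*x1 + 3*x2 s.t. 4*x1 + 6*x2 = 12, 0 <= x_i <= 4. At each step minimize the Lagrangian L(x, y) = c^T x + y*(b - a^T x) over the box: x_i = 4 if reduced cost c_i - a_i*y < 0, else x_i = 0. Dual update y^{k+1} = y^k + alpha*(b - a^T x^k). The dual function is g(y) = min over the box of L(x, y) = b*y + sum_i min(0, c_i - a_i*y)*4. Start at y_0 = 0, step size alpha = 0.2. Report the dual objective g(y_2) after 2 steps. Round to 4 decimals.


Dual ascent for LP: min 3*x1 + 3*x2, 4*x1 + 6*x2 = 12, 0 <= x_i <= 4
Step 1: y^k = 0.0, reduced costs: (3.0, 3.0)
  x^k = (0.0, 0.0), subgradient = b - a^T x = 12.0
  y^{k+1} = 0.0 + 0.2*12.0 = 2.4
Step 2: y^k = 2.4, reduced costs: (-6.6, -11.4)
  x^k = (4.0, 4.0), subgradient = b - a^T x = -28.0
  y^{k+1} = 2.4 + 0.2*-28.0 = -3.2
Dual objective at y_2 = -3.2: reduced costs (15.8, 22.2), box minimizer x = (0.0, 0.0)
g(y_2) = b*y + (c1 - a1*y)*x1 + (c2 - a2*y)*x2 = 12*(-3.2) + 15.8*0.0 + 22.2*0.0 = -38.4 + 0.0 + 0.0 = -38.4


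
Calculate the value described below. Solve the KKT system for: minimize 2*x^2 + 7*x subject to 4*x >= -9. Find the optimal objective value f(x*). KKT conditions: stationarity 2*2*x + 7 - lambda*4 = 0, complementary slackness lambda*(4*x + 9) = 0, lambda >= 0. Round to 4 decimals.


Step 1: Try lambda = 0 (constraint inactive).
Stationarity: 2*2*x + 7 = 0
x* = -7/(2*2) = -1.75
Check constraint: 4*-1.75 = -7.0 >= -9 -- satisfied.
Step 2: Compute optimal value.
f(x*) = 2*(-1.75)^2 + 7*(-1.75) = -6.125


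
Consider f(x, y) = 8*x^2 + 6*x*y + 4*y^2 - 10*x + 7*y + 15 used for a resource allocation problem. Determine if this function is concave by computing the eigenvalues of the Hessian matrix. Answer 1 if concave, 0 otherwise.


The Hessian of f(x,y) = 8*x^2 + 6*x*y + 4*y^2 - 10*x + 7*y + 15 is:
H = [[16, 6], [6, 8]]
Trace = 16 + 8 = 24
Determinant = 16*8 - (6)^2 = 92
Discriminant = (24)^2 - 4*92 = 208.0
Eigenvalues: lambda_1 = 4.7889, lambda_2 = 19.2111
The function is not concave.

0
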